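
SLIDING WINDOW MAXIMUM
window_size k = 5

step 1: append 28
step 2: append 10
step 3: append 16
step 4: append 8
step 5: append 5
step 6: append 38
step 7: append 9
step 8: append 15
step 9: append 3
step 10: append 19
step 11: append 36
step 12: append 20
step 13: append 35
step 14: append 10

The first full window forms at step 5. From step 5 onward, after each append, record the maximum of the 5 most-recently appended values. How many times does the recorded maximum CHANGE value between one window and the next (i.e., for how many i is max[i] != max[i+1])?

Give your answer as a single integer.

step 1: append 28 -> window=[28] (not full yet)
step 2: append 10 -> window=[28, 10] (not full yet)
step 3: append 16 -> window=[28, 10, 16] (not full yet)
step 4: append 8 -> window=[28, 10, 16, 8] (not full yet)
step 5: append 5 -> window=[28, 10, 16, 8, 5] -> max=28
step 6: append 38 -> window=[10, 16, 8, 5, 38] -> max=38
step 7: append 9 -> window=[16, 8, 5, 38, 9] -> max=38
step 8: append 15 -> window=[8, 5, 38, 9, 15] -> max=38
step 9: append 3 -> window=[5, 38, 9, 15, 3] -> max=38
step 10: append 19 -> window=[38, 9, 15, 3, 19] -> max=38
step 11: append 36 -> window=[9, 15, 3, 19, 36] -> max=36
step 12: append 20 -> window=[15, 3, 19, 36, 20] -> max=36
step 13: append 35 -> window=[3, 19, 36, 20, 35] -> max=36
step 14: append 10 -> window=[19, 36, 20, 35, 10] -> max=36
Recorded maximums: 28 38 38 38 38 38 36 36 36 36
Changes between consecutive maximums: 2

Answer: 2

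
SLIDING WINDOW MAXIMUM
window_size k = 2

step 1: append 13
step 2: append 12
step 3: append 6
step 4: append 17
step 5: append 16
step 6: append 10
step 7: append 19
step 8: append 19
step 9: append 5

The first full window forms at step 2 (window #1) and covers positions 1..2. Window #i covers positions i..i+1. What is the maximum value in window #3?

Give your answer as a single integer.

Answer: 17

Derivation:
step 1: append 13 -> window=[13] (not full yet)
step 2: append 12 -> window=[13, 12] -> max=13
step 3: append 6 -> window=[12, 6] -> max=12
step 4: append 17 -> window=[6, 17] -> max=17
Window #3 max = 17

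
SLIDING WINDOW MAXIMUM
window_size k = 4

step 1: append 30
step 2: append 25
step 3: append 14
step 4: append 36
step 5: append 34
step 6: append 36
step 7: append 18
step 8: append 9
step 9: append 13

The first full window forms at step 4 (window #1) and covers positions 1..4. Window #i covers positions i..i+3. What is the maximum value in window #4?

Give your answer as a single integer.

step 1: append 30 -> window=[30] (not full yet)
step 2: append 25 -> window=[30, 25] (not full yet)
step 3: append 14 -> window=[30, 25, 14] (not full yet)
step 4: append 36 -> window=[30, 25, 14, 36] -> max=36
step 5: append 34 -> window=[25, 14, 36, 34] -> max=36
step 6: append 36 -> window=[14, 36, 34, 36] -> max=36
step 7: append 18 -> window=[36, 34, 36, 18] -> max=36
Window #4 max = 36

Answer: 36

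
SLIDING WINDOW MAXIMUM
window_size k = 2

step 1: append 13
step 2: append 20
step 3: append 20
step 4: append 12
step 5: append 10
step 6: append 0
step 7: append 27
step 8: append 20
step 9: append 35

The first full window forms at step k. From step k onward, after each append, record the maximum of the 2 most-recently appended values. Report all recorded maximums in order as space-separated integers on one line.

step 1: append 13 -> window=[13] (not full yet)
step 2: append 20 -> window=[13, 20] -> max=20
step 3: append 20 -> window=[20, 20] -> max=20
step 4: append 12 -> window=[20, 12] -> max=20
step 5: append 10 -> window=[12, 10] -> max=12
step 6: append 0 -> window=[10, 0] -> max=10
step 7: append 27 -> window=[0, 27] -> max=27
step 8: append 20 -> window=[27, 20] -> max=27
step 9: append 35 -> window=[20, 35] -> max=35

Answer: 20 20 20 12 10 27 27 35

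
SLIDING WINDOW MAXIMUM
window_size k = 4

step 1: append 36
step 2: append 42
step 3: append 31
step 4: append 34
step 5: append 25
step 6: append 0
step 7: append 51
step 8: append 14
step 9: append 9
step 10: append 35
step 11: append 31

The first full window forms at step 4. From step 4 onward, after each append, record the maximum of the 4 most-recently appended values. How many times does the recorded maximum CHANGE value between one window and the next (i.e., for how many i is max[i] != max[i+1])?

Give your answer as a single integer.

Answer: 3

Derivation:
step 1: append 36 -> window=[36] (not full yet)
step 2: append 42 -> window=[36, 42] (not full yet)
step 3: append 31 -> window=[36, 42, 31] (not full yet)
step 4: append 34 -> window=[36, 42, 31, 34] -> max=42
step 5: append 25 -> window=[42, 31, 34, 25] -> max=42
step 6: append 0 -> window=[31, 34, 25, 0] -> max=34
step 7: append 51 -> window=[34, 25, 0, 51] -> max=51
step 8: append 14 -> window=[25, 0, 51, 14] -> max=51
step 9: append 9 -> window=[0, 51, 14, 9] -> max=51
step 10: append 35 -> window=[51, 14, 9, 35] -> max=51
step 11: append 31 -> window=[14, 9, 35, 31] -> max=35
Recorded maximums: 42 42 34 51 51 51 51 35
Changes between consecutive maximums: 3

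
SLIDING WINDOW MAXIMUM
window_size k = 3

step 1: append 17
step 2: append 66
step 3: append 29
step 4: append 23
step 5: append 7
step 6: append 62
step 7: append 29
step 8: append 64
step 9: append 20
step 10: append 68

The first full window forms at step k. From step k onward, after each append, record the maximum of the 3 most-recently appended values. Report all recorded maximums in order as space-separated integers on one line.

Answer: 66 66 29 62 62 64 64 68

Derivation:
step 1: append 17 -> window=[17] (not full yet)
step 2: append 66 -> window=[17, 66] (not full yet)
step 3: append 29 -> window=[17, 66, 29] -> max=66
step 4: append 23 -> window=[66, 29, 23] -> max=66
step 5: append 7 -> window=[29, 23, 7] -> max=29
step 6: append 62 -> window=[23, 7, 62] -> max=62
step 7: append 29 -> window=[7, 62, 29] -> max=62
step 8: append 64 -> window=[62, 29, 64] -> max=64
step 9: append 20 -> window=[29, 64, 20] -> max=64
step 10: append 68 -> window=[64, 20, 68] -> max=68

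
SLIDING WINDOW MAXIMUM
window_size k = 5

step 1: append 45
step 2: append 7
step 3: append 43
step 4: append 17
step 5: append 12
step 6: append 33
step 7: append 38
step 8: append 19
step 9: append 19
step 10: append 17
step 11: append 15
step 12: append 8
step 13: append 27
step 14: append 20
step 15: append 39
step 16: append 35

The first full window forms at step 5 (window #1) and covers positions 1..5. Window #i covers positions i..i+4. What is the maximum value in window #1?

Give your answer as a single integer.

step 1: append 45 -> window=[45] (not full yet)
step 2: append 7 -> window=[45, 7] (not full yet)
step 3: append 43 -> window=[45, 7, 43] (not full yet)
step 4: append 17 -> window=[45, 7, 43, 17] (not full yet)
step 5: append 12 -> window=[45, 7, 43, 17, 12] -> max=45
Window #1 max = 45

Answer: 45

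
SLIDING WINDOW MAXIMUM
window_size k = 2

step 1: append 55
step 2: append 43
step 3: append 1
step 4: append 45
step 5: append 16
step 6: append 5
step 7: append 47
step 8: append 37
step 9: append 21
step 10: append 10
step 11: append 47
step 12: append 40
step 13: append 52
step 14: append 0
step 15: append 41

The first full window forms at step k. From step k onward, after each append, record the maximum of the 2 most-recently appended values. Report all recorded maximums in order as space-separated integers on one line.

Answer: 55 43 45 45 16 47 47 37 21 47 47 52 52 41

Derivation:
step 1: append 55 -> window=[55] (not full yet)
step 2: append 43 -> window=[55, 43] -> max=55
step 3: append 1 -> window=[43, 1] -> max=43
step 4: append 45 -> window=[1, 45] -> max=45
step 5: append 16 -> window=[45, 16] -> max=45
step 6: append 5 -> window=[16, 5] -> max=16
step 7: append 47 -> window=[5, 47] -> max=47
step 8: append 37 -> window=[47, 37] -> max=47
step 9: append 21 -> window=[37, 21] -> max=37
step 10: append 10 -> window=[21, 10] -> max=21
step 11: append 47 -> window=[10, 47] -> max=47
step 12: append 40 -> window=[47, 40] -> max=47
step 13: append 52 -> window=[40, 52] -> max=52
step 14: append 0 -> window=[52, 0] -> max=52
step 15: append 41 -> window=[0, 41] -> max=41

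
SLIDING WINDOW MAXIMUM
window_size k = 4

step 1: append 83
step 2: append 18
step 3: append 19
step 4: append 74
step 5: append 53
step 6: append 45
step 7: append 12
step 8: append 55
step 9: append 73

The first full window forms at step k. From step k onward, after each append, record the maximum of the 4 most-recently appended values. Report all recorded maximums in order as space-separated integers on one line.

Answer: 83 74 74 74 55 73

Derivation:
step 1: append 83 -> window=[83] (not full yet)
step 2: append 18 -> window=[83, 18] (not full yet)
step 3: append 19 -> window=[83, 18, 19] (not full yet)
step 4: append 74 -> window=[83, 18, 19, 74] -> max=83
step 5: append 53 -> window=[18, 19, 74, 53] -> max=74
step 6: append 45 -> window=[19, 74, 53, 45] -> max=74
step 7: append 12 -> window=[74, 53, 45, 12] -> max=74
step 8: append 55 -> window=[53, 45, 12, 55] -> max=55
step 9: append 73 -> window=[45, 12, 55, 73] -> max=73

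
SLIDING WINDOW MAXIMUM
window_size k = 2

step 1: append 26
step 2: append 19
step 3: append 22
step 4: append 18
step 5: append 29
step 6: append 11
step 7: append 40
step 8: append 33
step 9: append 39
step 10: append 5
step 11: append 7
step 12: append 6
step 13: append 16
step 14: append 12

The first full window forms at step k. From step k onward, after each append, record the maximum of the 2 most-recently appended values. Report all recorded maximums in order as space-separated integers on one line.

step 1: append 26 -> window=[26] (not full yet)
step 2: append 19 -> window=[26, 19] -> max=26
step 3: append 22 -> window=[19, 22] -> max=22
step 4: append 18 -> window=[22, 18] -> max=22
step 5: append 29 -> window=[18, 29] -> max=29
step 6: append 11 -> window=[29, 11] -> max=29
step 7: append 40 -> window=[11, 40] -> max=40
step 8: append 33 -> window=[40, 33] -> max=40
step 9: append 39 -> window=[33, 39] -> max=39
step 10: append 5 -> window=[39, 5] -> max=39
step 11: append 7 -> window=[5, 7] -> max=7
step 12: append 6 -> window=[7, 6] -> max=7
step 13: append 16 -> window=[6, 16] -> max=16
step 14: append 12 -> window=[16, 12] -> max=16

Answer: 26 22 22 29 29 40 40 39 39 7 7 16 16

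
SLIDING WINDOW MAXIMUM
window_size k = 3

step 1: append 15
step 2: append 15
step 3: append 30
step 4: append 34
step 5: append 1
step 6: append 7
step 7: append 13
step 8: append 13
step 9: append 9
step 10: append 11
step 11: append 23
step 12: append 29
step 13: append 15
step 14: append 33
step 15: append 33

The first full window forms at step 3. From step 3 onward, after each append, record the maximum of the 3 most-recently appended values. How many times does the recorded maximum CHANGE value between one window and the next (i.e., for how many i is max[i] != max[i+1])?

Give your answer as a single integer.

Answer: 5

Derivation:
step 1: append 15 -> window=[15] (not full yet)
step 2: append 15 -> window=[15, 15] (not full yet)
step 3: append 30 -> window=[15, 15, 30] -> max=30
step 4: append 34 -> window=[15, 30, 34] -> max=34
step 5: append 1 -> window=[30, 34, 1] -> max=34
step 6: append 7 -> window=[34, 1, 7] -> max=34
step 7: append 13 -> window=[1, 7, 13] -> max=13
step 8: append 13 -> window=[7, 13, 13] -> max=13
step 9: append 9 -> window=[13, 13, 9] -> max=13
step 10: append 11 -> window=[13, 9, 11] -> max=13
step 11: append 23 -> window=[9, 11, 23] -> max=23
step 12: append 29 -> window=[11, 23, 29] -> max=29
step 13: append 15 -> window=[23, 29, 15] -> max=29
step 14: append 33 -> window=[29, 15, 33] -> max=33
step 15: append 33 -> window=[15, 33, 33] -> max=33
Recorded maximums: 30 34 34 34 13 13 13 13 23 29 29 33 33
Changes between consecutive maximums: 5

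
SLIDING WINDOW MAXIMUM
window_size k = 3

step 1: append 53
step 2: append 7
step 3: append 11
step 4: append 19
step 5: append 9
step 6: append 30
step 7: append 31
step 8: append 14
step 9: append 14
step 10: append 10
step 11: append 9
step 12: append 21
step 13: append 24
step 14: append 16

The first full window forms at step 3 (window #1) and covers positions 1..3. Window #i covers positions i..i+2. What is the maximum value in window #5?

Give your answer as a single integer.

step 1: append 53 -> window=[53] (not full yet)
step 2: append 7 -> window=[53, 7] (not full yet)
step 3: append 11 -> window=[53, 7, 11] -> max=53
step 4: append 19 -> window=[7, 11, 19] -> max=19
step 5: append 9 -> window=[11, 19, 9] -> max=19
step 6: append 30 -> window=[19, 9, 30] -> max=30
step 7: append 31 -> window=[9, 30, 31] -> max=31
Window #5 max = 31

Answer: 31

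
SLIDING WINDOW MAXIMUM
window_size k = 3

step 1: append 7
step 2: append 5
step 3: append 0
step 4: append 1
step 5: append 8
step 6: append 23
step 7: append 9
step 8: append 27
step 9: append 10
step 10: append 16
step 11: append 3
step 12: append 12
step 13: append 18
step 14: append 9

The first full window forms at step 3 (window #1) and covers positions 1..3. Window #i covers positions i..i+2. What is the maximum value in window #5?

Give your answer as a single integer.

step 1: append 7 -> window=[7] (not full yet)
step 2: append 5 -> window=[7, 5] (not full yet)
step 3: append 0 -> window=[7, 5, 0] -> max=7
step 4: append 1 -> window=[5, 0, 1] -> max=5
step 5: append 8 -> window=[0, 1, 8] -> max=8
step 6: append 23 -> window=[1, 8, 23] -> max=23
step 7: append 9 -> window=[8, 23, 9] -> max=23
Window #5 max = 23

Answer: 23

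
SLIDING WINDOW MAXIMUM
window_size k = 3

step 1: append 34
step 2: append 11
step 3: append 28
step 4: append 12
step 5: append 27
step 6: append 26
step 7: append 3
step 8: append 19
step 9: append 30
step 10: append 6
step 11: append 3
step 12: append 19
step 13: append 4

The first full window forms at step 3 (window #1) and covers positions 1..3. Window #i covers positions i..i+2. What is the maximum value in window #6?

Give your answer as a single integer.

step 1: append 34 -> window=[34] (not full yet)
step 2: append 11 -> window=[34, 11] (not full yet)
step 3: append 28 -> window=[34, 11, 28] -> max=34
step 4: append 12 -> window=[11, 28, 12] -> max=28
step 5: append 27 -> window=[28, 12, 27] -> max=28
step 6: append 26 -> window=[12, 27, 26] -> max=27
step 7: append 3 -> window=[27, 26, 3] -> max=27
step 8: append 19 -> window=[26, 3, 19] -> max=26
Window #6 max = 26

Answer: 26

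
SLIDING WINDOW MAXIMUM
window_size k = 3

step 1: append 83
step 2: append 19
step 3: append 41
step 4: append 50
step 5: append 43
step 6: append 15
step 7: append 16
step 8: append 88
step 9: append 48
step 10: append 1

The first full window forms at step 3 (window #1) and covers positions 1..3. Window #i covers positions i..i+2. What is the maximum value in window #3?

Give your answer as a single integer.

Answer: 50

Derivation:
step 1: append 83 -> window=[83] (not full yet)
step 2: append 19 -> window=[83, 19] (not full yet)
step 3: append 41 -> window=[83, 19, 41] -> max=83
step 4: append 50 -> window=[19, 41, 50] -> max=50
step 5: append 43 -> window=[41, 50, 43] -> max=50
Window #3 max = 50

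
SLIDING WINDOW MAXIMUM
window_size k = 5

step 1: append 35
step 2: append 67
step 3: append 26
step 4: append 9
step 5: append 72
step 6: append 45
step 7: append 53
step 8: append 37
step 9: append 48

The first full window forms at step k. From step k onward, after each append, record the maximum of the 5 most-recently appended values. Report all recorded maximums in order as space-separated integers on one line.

step 1: append 35 -> window=[35] (not full yet)
step 2: append 67 -> window=[35, 67] (not full yet)
step 3: append 26 -> window=[35, 67, 26] (not full yet)
step 4: append 9 -> window=[35, 67, 26, 9] (not full yet)
step 5: append 72 -> window=[35, 67, 26, 9, 72] -> max=72
step 6: append 45 -> window=[67, 26, 9, 72, 45] -> max=72
step 7: append 53 -> window=[26, 9, 72, 45, 53] -> max=72
step 8: append 37 -> window=[9, 72, 45, 53, 37] -> max=72
step 9: append 48 -> window=[72, 45, 53, 37, 48] -> max=72

Answer: 72 72 72 72 72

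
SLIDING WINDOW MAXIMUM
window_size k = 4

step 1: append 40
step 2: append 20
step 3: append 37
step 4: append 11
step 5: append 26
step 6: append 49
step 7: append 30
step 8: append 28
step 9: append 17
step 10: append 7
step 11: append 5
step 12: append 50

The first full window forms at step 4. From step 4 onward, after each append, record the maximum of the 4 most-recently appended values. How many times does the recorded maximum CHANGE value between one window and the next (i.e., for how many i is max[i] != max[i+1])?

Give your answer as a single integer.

Answer: 5

Derivation:
step 1: append 40 -> window=[40] (not full yet)
step 2: append 20 -> window=[40, 20] (not full yet)
step 3: append 37 -> window=[40, 20, 37] (not full yet)
step 4: append 11 -> window=[40, 20, 37, 11] -> max=40
step 5: append 26 -> window=[20, 37, 11, 26] -> max=37
step 6: append 49 -> window=[37, 11, 26, 49] -> max=49
step 7: append 30 -> window=[11, 26, 49, 30] -> max=49
step 8: append 28 -> window=[26, 49, 30, 28] -> max=49
step 9: append 17 -> window=[49, 30, 28, 17] -> max=49
step 10: append 7 -> window=[30, 28, 17, 7] -> max=30
step 11: append 5 -> window=[28, 17, 7, 5] -> max=28
step 12: append 50 -> window=[17, 7, 5, 50] -> max=50
Recorded maximums: 40 37 49 49 49 49 30 28 50
Changes between consecutive maximums: 5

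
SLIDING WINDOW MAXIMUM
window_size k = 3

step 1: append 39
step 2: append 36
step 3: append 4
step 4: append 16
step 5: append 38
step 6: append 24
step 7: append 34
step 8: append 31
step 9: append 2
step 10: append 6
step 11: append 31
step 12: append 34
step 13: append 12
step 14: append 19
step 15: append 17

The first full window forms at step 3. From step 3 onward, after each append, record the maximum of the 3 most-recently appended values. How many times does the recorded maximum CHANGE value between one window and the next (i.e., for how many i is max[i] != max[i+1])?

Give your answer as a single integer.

step 1: append 39 -> window=[39] (not full yet)
step 2: append 36 -> window=[39, 36] (not full yet)
step 3: append 4 -> window=[39, 36, 4] -> max=39
step 4: append 16 -> window=[36, 4, 16] -> max=36
step 5: append 38 -> window=[4, 16, 38] -> max=38
step 6: append 24 -> window=[16, 38, 24] -> max=38
step 7: append 34 -> window=[38, 24, 34] -> max=38
step 8: append 31 -> window=[24, 34, 31] -> max=34
step 9: append 2 -> window=[34, 31, 2] -> max=34
step 10: append 6 -> window=[31, 2, 6] -> max=31
step 11: append 31 -> window=[2, 6, 31] -> max=31
step 12: append 34 -> window=[6, 31, 34] -> max=34
step 13: append 12 -> window=[31, 34, 12] -> max=34
step 14: append 19 -> window=[34, 12, 19] -> max=34
step 15: append 17 -> window=[12, 19, 17] -> max=19
Recorded maximums: 39 36 38 38 38 34 34 31 31 34 34 34 19
Changes between consecutive maximums: 6

Answer: 6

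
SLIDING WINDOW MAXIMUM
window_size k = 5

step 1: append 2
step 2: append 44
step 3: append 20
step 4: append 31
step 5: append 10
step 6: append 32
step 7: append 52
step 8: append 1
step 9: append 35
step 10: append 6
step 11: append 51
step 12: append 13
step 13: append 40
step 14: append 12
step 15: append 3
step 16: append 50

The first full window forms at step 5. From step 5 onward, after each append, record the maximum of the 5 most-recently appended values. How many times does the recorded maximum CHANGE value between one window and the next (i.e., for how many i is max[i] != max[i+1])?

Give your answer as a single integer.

step 1: append 2 -> window=[2] (not full yet)
step 2: append 44 -> window=[2, 44] (not full yet)
step 3: append 20 -> window=[2, 44, 20] (not full yet)
step 4: append 31 -> window=[2, 44, 20, 31] (not full yet)
step 5: append 10 -> window=[2, 44, 20, 31, 10] -> max=44
step 6: append 32 -> window=[44, 20, 31, 10, 32] -> max=44
step 7: append 52 -> window=[20, 31, 10, 32, 52] -> max=52
step 8: append 1 -> window=[31, 10, 32, 52, 1] -> max=52
step 9: append 35 -> window=[10, 32, 52, 1, 35] -> max=52
step 10: append 6 -> window=[32, 52, 1, 35, 6] -> max=52
step 11: append 51 -> window=[52, 1, 35, 6, 51] -> max=52
step 12: append 13 -> window=[1, 35, 6, 51, 13] -> max=51
step 13: append 40 -> window=[35, 6, 51, 13, 40] -> max=51
step 14: append 12 -> window=[6, 51, 13, 40, 12] -> max=51
step 15: append 3 -> window=[51, 13, 40, 12, 3] -> max=51
step 16: append 50 -> window=[13, 40, 12, 3, 50] -> max=50
Recorded maximums: 44 44 52 52 52 52 52 51 51 51 51 50
Changes between consecutive maximums: 3

Answer: 3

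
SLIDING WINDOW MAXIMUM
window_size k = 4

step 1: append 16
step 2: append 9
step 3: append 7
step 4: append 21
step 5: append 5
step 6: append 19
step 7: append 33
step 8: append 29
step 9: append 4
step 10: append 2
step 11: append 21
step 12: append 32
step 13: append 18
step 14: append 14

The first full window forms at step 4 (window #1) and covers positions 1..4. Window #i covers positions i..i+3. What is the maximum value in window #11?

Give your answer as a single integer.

step 1: append 16 -> window=[16] (not full yet)
step 2: append 9 -> window=[16, 9] (not full yet)
step 3: append 7 -> window=[16, 9, 7] (not full yet)
step 4: append 21 -> window=[16, 9, 7, 21] -> max=21
step 5: append 5 -> window=[9, 7, 21, 5] -> max=21
step 6: append 19 -> window=[7, 21, 5, 19] -> max=21
step 7: append 33 -> window=[21, 5, 19, 33] -> max=33
step 8: append 29 -> window=[5, 19, 33, 29] -> max=33
step 9: append 4 -> window=[19, 33, 29, 4] -> max=33
step 10: append 2 -> window=[33, 29, 4, 2] -> max=33
step 11: append 21 -> window=[29, 4, 2, 21] -> max=29
step 12: append 32 -> window=[4, 2, 21, 32] -> max=32
step 13: append 18 -> window=[2, 21, 32, 18] -> max=32
step 14: append 14 -> window=[21, 32, 18, 14] -> max=32
Window #11 max = 32

Answer: 32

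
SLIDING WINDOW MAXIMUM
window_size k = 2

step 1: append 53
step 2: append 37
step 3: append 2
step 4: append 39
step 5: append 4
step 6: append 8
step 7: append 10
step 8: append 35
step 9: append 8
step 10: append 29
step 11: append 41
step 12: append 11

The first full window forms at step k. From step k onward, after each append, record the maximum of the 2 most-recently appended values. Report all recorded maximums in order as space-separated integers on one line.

step 1: append 53 -> window=[53] (not full yet)
step 2: append 37 -> window=[53, 37] -> max=53
step 3: append 2 -> window=[37, 2] -> max=37
step 4: append 39 -> window=[2, 39] -> max=39
step 5: append 4 -> window=[39, 4] -> max=39
step 6: append 8 -> window=[4, 8] -> max=8
step 7: append 10 -> window=[8, 10] -> max=10
step 8: append 35 -> window=[10, 35] -> max=35
step 9: append 8 -> window=[35, 8] -> max=35
step 10: append 29 -> window=[8, 29] -> max=29
step 11: append 41 -> window=[29, 41] -> max=41
step 12: append 11 -> window=[41, 11] -> max=41

Answer: 53 37 39 39 8 10 35 35 29 41 41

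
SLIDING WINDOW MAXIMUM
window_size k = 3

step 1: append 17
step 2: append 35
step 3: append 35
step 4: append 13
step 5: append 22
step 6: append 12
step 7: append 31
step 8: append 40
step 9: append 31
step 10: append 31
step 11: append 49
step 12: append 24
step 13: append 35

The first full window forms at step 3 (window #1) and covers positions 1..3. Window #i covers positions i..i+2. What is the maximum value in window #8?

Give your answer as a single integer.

Answer: 40

Derivation:
step 1: append 17 -> window=[17] (not full yet)
step 2: append 35 -> window=[17, 35] (not full yet)
step 3: append 35 -> window=[17, 35, 35] -> max=35
step 4: append 13 -> window=[35, 35, 13] -> max=35
step 5: append 22 -> window=[35, 13, 22] -> max=35
step 6: append 12 -> window=[13, 22, 12] -> max=22
step 7: append 31 -> window=[22, 12, 31] -> max=31
step 8: append 40 -> window=[12, 31, 40] -> max=40
step 9: append 31 -> window=[31, 40, 31] -> max=40
step 10: append 31 -> window=[40, 31, 31] -> max=40
Window #8 max = 40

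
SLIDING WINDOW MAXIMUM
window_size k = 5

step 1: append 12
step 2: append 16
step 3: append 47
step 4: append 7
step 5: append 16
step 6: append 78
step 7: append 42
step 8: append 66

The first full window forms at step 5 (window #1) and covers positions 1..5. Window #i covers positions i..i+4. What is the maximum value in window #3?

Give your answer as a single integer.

step 1: append 12 -> window=[12] (not full yet)
step 2: append 16 -> window=[12, 16] (not full yet)
step 3: append 47 -> window=[12, 16, 47] (not full yet)
step 4: append 7 -> window=[12, 16, 47, 7] (not full yet)
step 5: append 16 -> window=[12, 16, 47, 7, 16] -> max=47
step 6: append 78 -> window=[16, 47, 7, 16, 78] -> max=78
step 7: append 42 -> window=[47, 7, 16, 78, 42] -> max=78
Window #3 max = 78

Answer: 78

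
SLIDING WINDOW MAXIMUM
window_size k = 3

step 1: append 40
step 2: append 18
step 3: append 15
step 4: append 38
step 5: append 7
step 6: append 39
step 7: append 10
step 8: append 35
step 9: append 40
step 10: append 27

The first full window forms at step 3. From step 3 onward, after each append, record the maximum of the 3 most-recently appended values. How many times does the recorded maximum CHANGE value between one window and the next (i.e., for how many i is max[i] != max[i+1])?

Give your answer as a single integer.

step 1: append 40 -> window=[40] (not full yet)
step 2: append 18 -> window=[40, 18] (not full yet)
step 3: append 15 -> window=[40, 18, 15] -> max=40
step 4: append 38 -> window=[18, 15, 38] -> max=38
step 5: append 7 -> window=[15, 38, 7] -> max=38
step 6: append 39 -> window=[38, 7, 39] -> max=39
step 7: append 10 -> window=[7, 39, 10] -> max=39
step 8: append 35 -> window=[39, 10, 35] -> max=39
step 9: append 40 -> window=[10, 35, 40] -> max=40
step 10: append 27 -> window=[35, 40, 27] -> max=40
Recorded maximums: 40 38 38 39 39 39 40 40
Changes between consecutive maximums: 3

Answer: 3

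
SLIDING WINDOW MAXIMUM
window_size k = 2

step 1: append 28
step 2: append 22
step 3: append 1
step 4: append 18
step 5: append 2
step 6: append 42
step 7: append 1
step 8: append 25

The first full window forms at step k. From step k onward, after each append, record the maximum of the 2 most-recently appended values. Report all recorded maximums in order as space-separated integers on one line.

Answer: 28 22 18 18 42 42 25

Derivation:
step 1: append 28 -> window=[28] (not full yet)
step 2: append 22 -> window=[28, 22] -> max=28
step 3: append 1 -> window=[22, 1] -> max=22
step 4: append 18 -> window=[1, 18] -> max=18
step 5: append 2 -> window=[18, 2] -> max=18
step 6: append 42 -> window=[2, 42] -> max=42
step 7: append 1 -> window=[42, 1] -> max=42
step 8: append 25 -> window=[1, 25] -> max=25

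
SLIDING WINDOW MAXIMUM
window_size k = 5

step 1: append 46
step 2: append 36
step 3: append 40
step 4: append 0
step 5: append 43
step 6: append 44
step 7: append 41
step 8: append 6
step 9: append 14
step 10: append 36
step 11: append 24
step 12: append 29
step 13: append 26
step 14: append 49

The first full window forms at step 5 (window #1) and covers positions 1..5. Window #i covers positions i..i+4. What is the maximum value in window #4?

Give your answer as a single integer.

Answer: 44

Derivation:
step 1: append 46 -> window=[46] (not full yet)
step 2: append 36 -> window=[46, 36] (not full yet)
step 3: append 40 -> window=[46, 36, 40] (not full yet)
step 4: append 0 -> window=[46, 36, 40, 0] (not full yet)
step 5: append 43 -> window=[46, 36, 40, 0, 43] -> max=46
step 6: append 44 -> window=[36, 40, 0, 43, 44] -> max=44
step 7: append 41 -> window=[40, 0, 43, 44, 41] -> max=44
step 8: append 6 -> window=[0, 43, 44, 41, 6] -> max=44
Window #4 max = 44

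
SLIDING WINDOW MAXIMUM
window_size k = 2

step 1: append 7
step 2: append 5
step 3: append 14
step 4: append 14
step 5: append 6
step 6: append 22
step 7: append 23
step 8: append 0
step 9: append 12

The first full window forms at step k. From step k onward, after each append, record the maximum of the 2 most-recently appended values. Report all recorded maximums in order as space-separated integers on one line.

step 1: append 7 -> window=[7] (not full yet)
step 2: append 5 -> window=[7, 5] -> max=7
step 3: append 14 -> window=[5, 14] -> max=14
step 4: append 14 -> window=[14, 14] -> max=14
step 5: append 6 -> window=[14, 6] -> max=14
step 6: append 22 -> window=[6, 22] -> max=22
step 7: append 23 -> window=[22, 23] -> max=23
step 8: append 0 -> window=[23, 0] -> max=23
step 9: append 12 -> window=[0, 12] -> max=12

Answer: 7 14 14 14 22 23 23 12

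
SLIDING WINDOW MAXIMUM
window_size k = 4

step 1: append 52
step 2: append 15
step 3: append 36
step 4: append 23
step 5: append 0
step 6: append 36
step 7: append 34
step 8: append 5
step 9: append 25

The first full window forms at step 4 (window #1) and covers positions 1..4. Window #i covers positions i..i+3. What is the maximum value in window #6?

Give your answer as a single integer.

Answer: 36

Derivation:
step 1: append 52 -> window=[52] (not full yet)
step 2: append 15 -> window=[52, 15] (not full yet)
step 3: append 36 -> window=[52, 15, 36] (not full yet)
step 4: append 23 -> window=[52, 15, 36, 23] -> max=52
step 5: append 0 -> window=[15, 36, 23, 0] -> max=36
step 6: append 36 -> window=[36, 23, 0, 36] -> max=36
step 7: append 34 -> window=[23, 0, 36, 34] -> max=36
step 8: append 5 -> window=[0, 36, 34, 5] -> max=36
step 9: append 25 -> window=[36, 34, 5, 25] -> max=36
Window #6 max = 36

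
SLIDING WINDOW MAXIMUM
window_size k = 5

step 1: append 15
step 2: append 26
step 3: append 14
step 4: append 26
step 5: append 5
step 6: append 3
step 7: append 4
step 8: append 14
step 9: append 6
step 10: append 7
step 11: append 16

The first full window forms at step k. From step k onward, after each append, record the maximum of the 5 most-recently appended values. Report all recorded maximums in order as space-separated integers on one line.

step 1: append 15 -> window=[15] (not full yet)
step 2: append 26 -> window=[15, 26] (not full yet)
step 3: append 14 -> window=[15, 26, 14] (not full yet)
step 4: append 26 -> window=[15, 26, 14, 26] (not full yet)
step 5: append 5 -> window=[15, 26, 14, 26, 5] -> max=26
step 6: append 3 -> window=[26, 14, 26, 5, 3] -> max=26
step 7: append 4 -> window=[14, 26, 5, 3, 4] -> max=26
step 8: append 14 -> window=[26, 5, 3, 4, 14] -> max=26
step 9: append 6 -> window=[5, 3, 4, 14, 6] -> max=14
step 10: append 7 -> window=[3, 4, 14, 6, 7] -> max=14
step 11: append 16 -> window=[4, 14, 6, 7, 16] -> max=16

Answer: 26 26 26 26 14 14 16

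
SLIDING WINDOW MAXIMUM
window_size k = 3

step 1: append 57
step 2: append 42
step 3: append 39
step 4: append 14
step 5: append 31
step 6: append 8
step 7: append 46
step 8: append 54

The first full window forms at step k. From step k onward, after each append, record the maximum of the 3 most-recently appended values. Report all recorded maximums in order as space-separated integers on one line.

step 1: append 57 -> window=[57] (not full yet)
step 2: append 42 -> window=[57, 42] (not full yet)
step 3: append 39 -> window=[57, 42, 39] -> max=57
step 4: append 14 -> window=[42, 39, 14] -> max=42
step 5: append 31 -> window=[39, 14, 31] -> max=39
step 6: append 8 -> window=[14, 31, 8] -> max=31
step 7: append 46 -> window=[31, 8, 46] -> max=46
step 8: append 54 -> window=[8, 46, 54] -> max=54

Answer: 57 42 39 31 46 54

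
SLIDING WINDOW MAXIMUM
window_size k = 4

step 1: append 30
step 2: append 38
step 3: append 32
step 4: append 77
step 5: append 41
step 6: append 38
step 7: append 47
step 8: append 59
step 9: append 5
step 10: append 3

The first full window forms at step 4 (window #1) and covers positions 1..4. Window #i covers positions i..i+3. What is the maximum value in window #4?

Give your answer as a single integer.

step 1: append 30 -> window=[30] (not full yet)
step 2: append 38 -> window=[30, 38] (not full yet)
step 3: append 32 -> window=[30, 38, 32] (not full yet)
step 4: append 77 -> window=[30, 38, 32, 77] -> max=77
step 5: append 41 -> window=[38, 32, 77, 41] -> max=77
step 6: append 38 -> window=[32, 77, 41, 38] -> max=77
step 7: append 47 -> window=[77, 41, 38, 47] -> max=77
Window #4 max = 77

Answer: 77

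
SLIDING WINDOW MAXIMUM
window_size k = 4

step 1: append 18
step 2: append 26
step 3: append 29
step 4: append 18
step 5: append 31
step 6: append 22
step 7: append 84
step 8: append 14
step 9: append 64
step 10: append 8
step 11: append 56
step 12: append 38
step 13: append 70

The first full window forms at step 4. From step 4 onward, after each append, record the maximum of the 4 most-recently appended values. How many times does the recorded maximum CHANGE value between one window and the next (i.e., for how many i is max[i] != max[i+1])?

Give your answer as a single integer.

step 1: append 18 -> window=[18] (not full yet)
step 2: append 26 -> window=[18, 26] (not full yet)
step 3: append 29 -> window=[18, 26, 29] (not full yet)
step 4: append 18 -> window=[18, 26, 29, 18] -> max=29
step 5: append 31 -> window=[26, 29, 18, 31] -> max=31
step 6: append 22 -> window=[29, 18, 31, 22] -> max=31
step 7: append 84 -> window=[18, 31, 22, 84] -> max=84
step 8: append 14 -> window=[31, 22, 84, 14] -> max=84
step 9: append 64 -> window=[22, 84, 14, 64] -> max=84
step 10: append 8 -> window=[84, 14, 64, 8] -> max=84
step 11: append 56 -> window=[14, 64, 8, 56] -> max=64
step 12: append 38 -> window=[64, 8, 56, 38] -> max=64
step 13: append 70 -> window=[8, 56, 38, 70] -> max=70
Recorded maximums: 29 31 31 84 84 84 84 64 64 70
Changes between consecutive maximums: 4

Answer: 4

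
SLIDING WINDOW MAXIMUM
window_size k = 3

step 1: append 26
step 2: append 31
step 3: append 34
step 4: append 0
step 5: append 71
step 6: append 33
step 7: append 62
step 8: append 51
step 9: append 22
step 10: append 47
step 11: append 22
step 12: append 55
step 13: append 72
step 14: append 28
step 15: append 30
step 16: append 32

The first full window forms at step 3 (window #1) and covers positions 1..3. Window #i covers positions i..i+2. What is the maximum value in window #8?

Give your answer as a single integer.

step 1: append 26 -> window=[26] (not full yet)
step 2: append 31 -> window=[26, 31] (not full yet)
step 3: append 34 -> window=[26, 31, 34] -> max=34
step 4: append 0 -> window=[31, 34, 0] -> max=34
step 5: append 71 -> window=[34, 0, 71] -> max=71
step 6: append 33 -> window=[0, 71, 33] -> max=71
step 7: append 62 -> window=[71, 33, 62] -> max=71
step 8: append 51 -> window=[33, 62, 51] -> max=62
step 9: append 22 -> window=[62, 51, 22] -> max=62
step 10: append 47 -> window=[51, 22, 47] -> max=51
Window #8 max = 51

Answer: 51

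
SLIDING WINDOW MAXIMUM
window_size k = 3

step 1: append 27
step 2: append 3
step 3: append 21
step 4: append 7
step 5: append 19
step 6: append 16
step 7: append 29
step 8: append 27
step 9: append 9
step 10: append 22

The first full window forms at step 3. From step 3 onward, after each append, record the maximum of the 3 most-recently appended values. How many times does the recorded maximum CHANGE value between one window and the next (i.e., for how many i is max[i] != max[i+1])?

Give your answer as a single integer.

Answer: 4

Derivation:
step 1: append 27 -> window=[27] (not full yet)
step 2: append 3 -> window=[27, 3] (not full yet)
step 3: append 21 -> window=[27, 3, 21] -> max=27
step 4: append 7 -> window=[3, 21, 7] -> max=21
step 5: append 19 -> window=[21, 7, 19] -> max=21
step 6: append 16 -> window=[7, 19, 16] -> max=19
step 7: append 29 -> window=[19, 16, 29] -> max=29
step 8: append 27 -> window=[16, 29, 27] -> max=29
step 9: append 9 -> window=[29, 27, 9] -> max=29
step 10: append 22 -> window=[27, 9, 22] -> max=27
Recorded maximums: 27 21 21 19 29 29 29 27
Changes between consecutive maximums: 4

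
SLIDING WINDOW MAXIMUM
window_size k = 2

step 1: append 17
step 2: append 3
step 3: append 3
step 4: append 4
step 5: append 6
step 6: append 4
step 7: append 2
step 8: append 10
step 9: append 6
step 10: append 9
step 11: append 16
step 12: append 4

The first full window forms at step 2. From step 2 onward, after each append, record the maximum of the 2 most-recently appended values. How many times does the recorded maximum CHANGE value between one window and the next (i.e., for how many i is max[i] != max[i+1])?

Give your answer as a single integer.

Answer: 7

Derivation:
step 1: append 17 -> window=[17] (not full yet)
step 2: append 3 -> window=[17, 3] -> max=17
step 3: append 3 -> window=[3, 3] -> max=3
step 4: append 4 -> window=[3, 4] -> max=4
step 5: append 6 -> window=[4, 6] -> max=6
step 6: append 4 -> window=[6, 4] -> max=6
step 7: append 2 -> window=[4, 2] -> max=4
step 8: append 10 -> window=[2, 10] -> max=10
step 9: append 6 -> window=[10, 6] -> max=10
step 10: append 9 -> window=[6, 9] -> max=9
step 11: append 16 -> window=[9, 16] -> max=16
step 12: append 4 -> window=[16, 4] -> max=16
Recorded maximums: 17 3 4 6 6 4 10 10 9 16 16
Changes between consecutive maximums: 7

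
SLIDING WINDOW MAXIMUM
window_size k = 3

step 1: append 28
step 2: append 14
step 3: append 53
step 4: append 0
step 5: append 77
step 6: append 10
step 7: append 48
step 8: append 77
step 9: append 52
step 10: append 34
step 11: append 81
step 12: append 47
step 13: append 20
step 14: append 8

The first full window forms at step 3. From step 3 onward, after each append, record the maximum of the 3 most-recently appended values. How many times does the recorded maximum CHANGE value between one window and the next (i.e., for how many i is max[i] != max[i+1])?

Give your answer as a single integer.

Answer: 3

Derivation:
step 1: append 28 -> window=[28] (not full yet)
step 2: append 14 -> window=[28, 14] (not full yet)
step 3: append 53 -> window=[28, 14, 53] -> max=53
step 4: append 0 -> window=[14, 53, 0] -> max=53
step 5: append 77 -> window=[53, 0, 77] -> max=77
step 6: append 10 -> window=[0, 77, 10] -> max=77
step 7: append 48 -> window=[77, 10, 48] -> max=77
step 8: append 77 -> window=[10, 48, 77] -> max=77
step 9: append 52 -> window=[48, 77, 52] -> max=77
step 10: append 34 -> window=[77, 52, 34] -> max=77
step 11: append 81 -> window=[52, 34, 81] -> max=81
step 12: append 47 -> window=[34, 81, 47] -> max=81
step 13: append 20 -> window=[81, 47, 20] -> max=81
step 14: append 8 -> window=[47, 20, 8] -> max=47
Recorded maximums: 53 53 77 77 77 77 77 77 81 81 81 47
Changes between consecutive maximums: 3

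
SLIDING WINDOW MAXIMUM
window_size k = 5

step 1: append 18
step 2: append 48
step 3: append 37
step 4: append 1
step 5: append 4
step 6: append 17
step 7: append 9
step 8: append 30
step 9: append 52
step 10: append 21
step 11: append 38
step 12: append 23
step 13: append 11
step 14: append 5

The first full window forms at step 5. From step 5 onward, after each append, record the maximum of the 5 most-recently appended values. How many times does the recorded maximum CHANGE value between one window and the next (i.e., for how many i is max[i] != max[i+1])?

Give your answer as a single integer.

step 1: append 18 -> window=[18] (not full yet)
step 2: append 48 -> window=[18, 48] (not full yet)
step 3: append 37 -> window=[18, 48, 37] (not full yet)
step 4: append 1 -> window=[18, 48, 37, 1] (not full yet)
step 5: append 4 -> window=[18, 48, 37, 1, 4] -> max=48
step 6: append 17 -> window=[48, 37, 1, 4, 17] -> max=48
step 7: append 9 -> window=[37, 1, 4, 17, 9] -> max=37
step 8: append 30 -> window=[1, 4, 17, 9, 30] -> max=30
step 9: append 52 -> window=[4, 17, 9, 30, 52] -> max=52
step 10: append 21 -> window=[17, 9, 30, 52, 21] -> max=52
step 11: append 38 -> window=[9, 30, 52, 21, 38] -> max=52
step 12: append 23 -> window=[30, 52, 21, 38, 23] -> max=52
step 13: append 11 -> window=[52, 21, 38, 23, 11] -> max=52
step 14: append 5 -> window=[21, 38, 23, 11, 5] -> max=38
Recorded maximums: 48 48 37 30 52 52 52 52 52 38
Changes between consecutive maximums: 4

Answer: 4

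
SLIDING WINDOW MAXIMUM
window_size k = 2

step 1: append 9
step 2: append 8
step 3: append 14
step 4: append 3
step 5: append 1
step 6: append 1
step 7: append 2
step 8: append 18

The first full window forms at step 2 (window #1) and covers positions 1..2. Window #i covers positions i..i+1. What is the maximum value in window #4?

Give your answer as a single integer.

step 1: append 9 -> window=[9] (not full yet)
step 2: append 8 -> window=[9, 8] -> max=9
step 3: append 14 -> window=[8, 14] -> max=14
step 4: append 3 -> window=[14, 3] -> max=14
step 5: append 1 -> window=[3, 1] -> max=3
Window #4 max = 3

Answer: 3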